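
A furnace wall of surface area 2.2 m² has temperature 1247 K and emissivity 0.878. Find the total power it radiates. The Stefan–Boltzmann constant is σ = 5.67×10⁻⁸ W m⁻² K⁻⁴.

Stefan–Boltzmann: P = εσAT⁴ = 0.878 × 5.67×10⁻⁸ × 2.20 × (1247)⁴ = 0.878 × 5.67×10⁻⁸ × 2.20 × 2.42×10^12.
P = 2.65×10^5 W.

P ≈ 2.65×10^5 W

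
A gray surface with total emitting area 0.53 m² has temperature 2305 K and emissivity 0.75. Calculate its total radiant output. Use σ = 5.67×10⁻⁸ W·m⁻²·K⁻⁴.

P ≈ 6.36×10^5 W

P = εσAT⁴ = 0.75 × 5.67×10⁻⁸ × 0.530 × (2305)⁴ = 0.75 × 5.67×10⁻⁸ × 0.530 × 2.82×10^13.
P = 6.36×10^5 W.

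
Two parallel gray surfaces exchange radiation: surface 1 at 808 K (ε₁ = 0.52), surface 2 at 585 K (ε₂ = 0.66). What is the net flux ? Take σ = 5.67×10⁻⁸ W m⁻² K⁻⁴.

q ≈ 7190 W/m²

For two large parallel gray plates, q = σ(T₁⁴ − T₂⁴) / (1/ε₁ + 1/ε₂ − 1).
1/ε₁ + 1/ε₂ − 1 = 1/0.52 + 1/0.66 − 1 = 2.438.
T₁⁴ − T₂⁴ = 4.26×10^11 − 1.17×10^11 = 3.09×10^11 K⁴.
q = 5.67×10⁻⁸ × 3.09×10^11 / 2.438 = 7190 W/m².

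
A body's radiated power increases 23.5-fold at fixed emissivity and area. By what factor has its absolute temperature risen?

P ∝ T⁴ ⇒ T ∝ P^(1/4), so T scales by (23.5)^(1/4) = 2.20.

factor ≈ 2.20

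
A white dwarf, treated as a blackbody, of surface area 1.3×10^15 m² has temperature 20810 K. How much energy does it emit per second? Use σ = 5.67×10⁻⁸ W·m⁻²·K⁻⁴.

P ≈ 1.38×10^25 W

P = σAT⁴ = 5.67×10⁻⁸ × 1.30×10^15 × (20810)⁴ = 5.67×10⁻⁸ × 1.30×10^15 × 1.88×10^17.
P = 1.38×10^25 W.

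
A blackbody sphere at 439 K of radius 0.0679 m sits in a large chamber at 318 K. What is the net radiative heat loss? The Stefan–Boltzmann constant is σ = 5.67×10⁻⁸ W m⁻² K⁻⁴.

A = 4πr² = 4π × (0.0679)² = 0.0579 m².
Q = σA(T⁴ − T_s⁴). T⁴ − T_s⁴ = (439)⁴ − (318)⁴ = 3.71×10^10 − 1.02×10^10 = 2.69×10^10 K⁴.
Q = 5.67×10⁻⁸ × 0.0579 × 2.69×10^10 = 88.4 W.

Q ≈ 88.4 W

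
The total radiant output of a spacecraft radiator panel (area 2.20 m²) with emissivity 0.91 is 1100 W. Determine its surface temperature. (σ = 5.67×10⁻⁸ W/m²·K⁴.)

T ≈ 314 K

From P = εσAT⁴, T = (P / εσA)^(1/4) = (1100 / (0.91 × 5.67×10⁻⁸ × 2.20))^(1/4).
T = (9.69×10^9)^(1/4) = 314 K.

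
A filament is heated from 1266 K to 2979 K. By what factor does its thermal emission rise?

P ∝ T⁴, so the ratio is (2979/1266)⁴ = (2.353)⁴ = 30.7.

ratio ≈ 30.7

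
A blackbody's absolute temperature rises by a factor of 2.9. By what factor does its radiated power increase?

P ∝ T⁴, so the power scales as (2.9)⁴ = 70.7.

factor ≈ 70.7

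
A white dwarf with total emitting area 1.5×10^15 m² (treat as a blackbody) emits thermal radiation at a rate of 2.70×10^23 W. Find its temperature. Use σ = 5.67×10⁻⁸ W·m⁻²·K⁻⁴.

From P = σAT⁴, T = (P / σA)^(1/4) = (2.70×10^23 / (5.67×10⁻⁸ × 1.50×10^15))^(1/4).
T = (3.17×10^15)^(1/4) = 7510 K.

T ≈ 7510 K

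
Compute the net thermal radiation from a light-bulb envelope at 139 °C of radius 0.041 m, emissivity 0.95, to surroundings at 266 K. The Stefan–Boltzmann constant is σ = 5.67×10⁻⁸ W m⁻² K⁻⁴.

Q ≈ 27.1 W

A = 4πr² = 4π × (0.041)² = 0.0211 m².
Convert: 139 °C = 412 K.
Q = εσA(T⁴ − T_s⁴). T⁴ − T_s⁴ = (412)⁴ − (266)⁴ = 2.88×10^10 − 5.01×10^9 = 2.38×10^10 K⁴.
Q = 0.95 × 5.67×10⁻⁸ × 0.0211 × 2.38×10^10 = 27.1 W.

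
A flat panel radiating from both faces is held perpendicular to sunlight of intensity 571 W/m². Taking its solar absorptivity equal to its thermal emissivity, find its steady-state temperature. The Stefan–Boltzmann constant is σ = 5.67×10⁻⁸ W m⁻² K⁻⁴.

Absorbed flux αS = emitted flux 2εσT⁴ per unit area; with α = ε this gives T = (S/2σ)^(1/4).
T = (571 / (2 × 5.67×10⁻⁸))^(1/4) = (5.04×10^9)^(1/4).
T = 266 K.

T ≈ 266 K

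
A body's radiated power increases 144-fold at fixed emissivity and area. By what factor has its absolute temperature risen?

factor ≈ 3.46

P ∝ T⁴ ⇒ T ∝ P^(1/4), so T scales by (144)^(1/4) = 3.46.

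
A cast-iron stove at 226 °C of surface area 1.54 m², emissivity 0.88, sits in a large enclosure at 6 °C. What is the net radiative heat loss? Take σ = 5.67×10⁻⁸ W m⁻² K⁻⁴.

Convert: 226 °C = 499 K; 6 °C = 279 K.
Q = εσA(T⁴ − T_s⁴). T⁴ − T_s⁴ = (499)⁴ − (279)⁴ = 6.20×10^10 − 6.06×10^9 = 5.59×10^10 K⁴.
Q = 0.88 × 5.67×10⁻⁸ × 1.54 × 5.59×10^10 = 4300 W.

Q ≈ 4300 W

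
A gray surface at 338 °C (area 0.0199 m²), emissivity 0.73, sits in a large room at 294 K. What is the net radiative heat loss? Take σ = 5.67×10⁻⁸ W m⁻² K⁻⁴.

Convert: 338 °C = 611 K.
Q = εσA(T⁴ − T_s⁴). T⁴ − T_s⁴ = (611)⁴ − (294)⁴ = 1.39×10^11 − 7.47×10^9 = 1.32×10^11 K⁴.
Q = 0.73 × 5.67×10⁻⁸ × 0.0199 × 1.32×10^11 = 109 W.

Q ≈ 109 W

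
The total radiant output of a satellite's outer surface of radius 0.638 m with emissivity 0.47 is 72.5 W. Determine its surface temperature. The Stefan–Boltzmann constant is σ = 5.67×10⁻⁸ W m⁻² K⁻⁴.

A = 4πr² = 4π × (0.638)² = 5.12 m².
From P = εσAT⁴, T = (P / εσA)^(1/4) = (72.5 / (0.47 × 5.67×10⁻⁸ × 5.12))^(1/4).
T = (5.32×10^8)^(1/4) = 152 K.

T ≈ 152 K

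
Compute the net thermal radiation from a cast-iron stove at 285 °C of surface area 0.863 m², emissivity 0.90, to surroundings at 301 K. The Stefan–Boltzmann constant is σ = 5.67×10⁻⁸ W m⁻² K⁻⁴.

Convert: 285 °C = 558 K.
Q = εσA(T⁴ − T_s⁴). T⁴ − T_s⁴ = (558)⁴ − (301)⁴ = 9.69×10^10 − 8.21×10^9 = 8.87×10^10 K⁴.
Q = 0.90 × 5.67×10⁻⁸ × 0.863 × 8.87×10^10 = 3910 W.

Q ≈ 3910 W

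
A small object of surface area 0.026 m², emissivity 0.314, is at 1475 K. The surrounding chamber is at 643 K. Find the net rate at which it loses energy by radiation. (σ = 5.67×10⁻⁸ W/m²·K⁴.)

Q ≈ 2110 W

Q = εσA(T⁴ − T_s⁴). T⁴ − T_s⁴ = (1475)⁴ − (643)⁴ = 4.73×10^12 − 1.71×10^11 = 4.56×10^12 K⁴.
Q = 0.314 × 5.67×10⁻⁸ × 0.0260 × 4.56×10^12 = 2110 W.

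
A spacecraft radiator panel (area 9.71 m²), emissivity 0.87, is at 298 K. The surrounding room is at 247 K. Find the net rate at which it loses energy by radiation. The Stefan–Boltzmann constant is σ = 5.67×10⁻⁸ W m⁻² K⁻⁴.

Q ≈ 1990 W

Q = εσA(T⁴ − T_s⁴). T⁴ − T_s⁴ = (298)⁴ − (247)⁴ = 7.89×10^9 − 3.72×10^9 = 4.16×10^9 K⁴.
Q = 0.87 × 5.67×10⁻⁸ × 9.71 × 4.16×10^9 = 1990 W.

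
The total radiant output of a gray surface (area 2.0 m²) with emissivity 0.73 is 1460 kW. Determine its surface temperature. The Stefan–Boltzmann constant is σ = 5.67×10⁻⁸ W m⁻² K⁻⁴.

T ≈ 2050 K

From P = εσAT⁴, T = (P / εσA)^(1/4) = (1.46×10^6 / (0.73 × 5.67×10⁻⁸ × 2.00))^(1/4).
T = (1.76×10^13)^(1/4) = 2050 K.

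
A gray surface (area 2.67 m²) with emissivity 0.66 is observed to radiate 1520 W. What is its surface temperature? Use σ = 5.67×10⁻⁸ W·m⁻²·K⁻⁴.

From P = εσAT⁴, T = (P / εσA)^(1/4) = (1520 / (0.66 × 5.67×10⁻⁸ × 2.67))^(1/4).
T = (1.52×10^10)^(1/4) = 351 K.

T ≈ 351 K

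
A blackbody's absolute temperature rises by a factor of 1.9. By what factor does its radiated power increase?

P ∝ T⁴, so the power scales as (1.9)⁴ = 13.0.

factor ≈ 13.0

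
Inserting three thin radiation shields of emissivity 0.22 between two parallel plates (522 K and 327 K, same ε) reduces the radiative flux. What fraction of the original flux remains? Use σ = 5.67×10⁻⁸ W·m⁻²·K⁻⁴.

ratio ≈ 0.250

With N identical shields there are N+1 = 4 gaps in series, each with the same radiative resistance, so the flux falls to 1/(N+1) of its unshielded value.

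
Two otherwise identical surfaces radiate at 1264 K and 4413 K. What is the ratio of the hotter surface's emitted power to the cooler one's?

ratio ≈ 149

P ∝ T⁴, so the ratio is (4413/1264)⁴ = (3.491)⁴ = 149.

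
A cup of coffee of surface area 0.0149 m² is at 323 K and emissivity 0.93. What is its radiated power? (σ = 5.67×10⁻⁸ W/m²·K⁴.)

P = εσAT⁴ = 0.93 × 5.67×10⁻⁸ × 0.0149 × (323)⁴ = 0.93 × 5.67×10⁻⁸ × 0.0149 × 1.09×10^10.
P = 8.55 W.

P ≈ 8.55 W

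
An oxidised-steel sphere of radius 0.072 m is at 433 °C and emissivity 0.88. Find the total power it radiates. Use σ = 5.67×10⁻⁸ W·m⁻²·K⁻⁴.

P ≈ 808 W

A = 4πr² = 4π × (0.072)² = 0.0651 m².
433 °C = 706 K.
P = εσAT⁴ = 0.88 × 5.67×10⁻⁸ × 0.0651 × (706)⁴ = 0.88 × 5.67×10⁻⁸ × 0.0651 × 2.48×10^11.
P = 808 W.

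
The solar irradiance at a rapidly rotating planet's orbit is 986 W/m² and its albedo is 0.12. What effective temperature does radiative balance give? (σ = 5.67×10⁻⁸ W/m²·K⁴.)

Power absorbed = (1−a)S·πR²; power emitted = 4πR²σT⁴. Equating and cancelling πR²:
T = ((1−a)S / 4σ)^(1/4) = (868 / (4 × 5.67×10⁻⁸))^(1/4) = (3.83×10^9)^(1/4).
T = 249 K.

T ≈ 249 K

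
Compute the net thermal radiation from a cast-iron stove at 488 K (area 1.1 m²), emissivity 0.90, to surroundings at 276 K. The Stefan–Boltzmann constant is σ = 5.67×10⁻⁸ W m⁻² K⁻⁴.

Q = εσA(T⁴ − T_s⁴). T⁴ − T_s⁴ = (488)⁴ − (276)⁴ = 5.67×10^10 − 5.80×10^9 = 5.09×10^10 K⁴.
Q = 0.90 × 5.67×10⁻⁸ × 1.10 × 5.09×10^10 = 2860 W.

Q ≈ 2860 W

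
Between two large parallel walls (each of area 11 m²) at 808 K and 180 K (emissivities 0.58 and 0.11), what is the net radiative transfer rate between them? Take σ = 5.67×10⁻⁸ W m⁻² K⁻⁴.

Q ≈ 27000 W

For two large parallel gray plates, q = σ(T₁⁴ − T₂⁴) / (1/ε₁ + 1/ε₂ − 1).
1/ε₁ + 1/ε₂ − 1 = 1/0.58 + 1/0.11 − 1 = 9.815.
T₁⁴ − T₂⁴ = 4.26×10^11 − 1.05×10^9 = 4.25×10^11 K⁴.
q = 5.67×10⁻⁸ × 4.25×10^11 / 9.815 = 2460 W/m².
Q = q·A = 2460 × 11 = 27000 W.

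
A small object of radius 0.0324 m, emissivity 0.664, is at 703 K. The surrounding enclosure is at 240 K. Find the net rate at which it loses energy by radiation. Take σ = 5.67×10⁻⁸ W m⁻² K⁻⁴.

Q ≈ 120 W

A = 4πr² = 4π × (0.0324)² = 0.0132 m².
Q = εσA(T⁴ − T_s⁴). T⁴ − T_s⁴ = (703)⁴ − (240)⁴ = 2.44×10^11 − 3.32×10^9 = 2.41×10^11 K⁴.
Q = 0.664 × 5.67×10⁻⁸ × 0.0132 × 2.41×10^11 = 120 W.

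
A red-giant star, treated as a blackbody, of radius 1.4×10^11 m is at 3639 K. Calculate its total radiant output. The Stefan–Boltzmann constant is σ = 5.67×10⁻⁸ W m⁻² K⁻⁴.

A = 4πr² = 4π × (1.4×10^11)² = 2.46×10^23 m².
P = σAT⁴ = 5.67×10⁻⁸ × 2.46×10^23 × (3639)⁴ = 5.67×10⁻⁸ × 2.46×10^23 × 1.75×10^14.
P = 2.45×10^30 W.

P ≈ 2.45×10^30 W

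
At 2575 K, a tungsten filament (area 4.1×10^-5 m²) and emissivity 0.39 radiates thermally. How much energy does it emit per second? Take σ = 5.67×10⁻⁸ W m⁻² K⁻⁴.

Stefan–Boltzmann: P = εσAT⁴ = 0.39 × 5.67×10⁻⁸ × 4.10×10^-5 × (2575)⁴ = 0.39 × 5.67×10⁻⁸ × 4.10×10^-5 × 4.40×10^13.
P = 39.9 W.

P ≈ 39.9 W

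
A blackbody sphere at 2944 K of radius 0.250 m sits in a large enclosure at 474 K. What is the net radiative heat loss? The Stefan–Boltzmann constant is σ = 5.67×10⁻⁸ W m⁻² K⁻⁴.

Q ≈ 3.34×10^6 W

A = 4πr² = 4π × (0.250)² = 0.785 m².
Q = σA(T⁴ − T_s⁴). T⁴ − T_s⁴ = (2944)⁴ − (474)⁴ = 7.51×10^13 − 5.05×10^10 = 7.51×10^13 K⁴.
Q = 5.67×10⁻⁸ × 0.785 × 7.51×10^13 = 3.34×10^6 W.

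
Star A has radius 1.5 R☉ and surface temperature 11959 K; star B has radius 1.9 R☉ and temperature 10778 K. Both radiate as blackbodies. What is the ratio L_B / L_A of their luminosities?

L_B/L_A ≈ 1.06

L = 4πR²σT⁴ ∝ R²T⁴, so L_B/L_A = (1.9/1.5)² × (10778/11959)⁴ = 1.60 × 0.660 = 1.06.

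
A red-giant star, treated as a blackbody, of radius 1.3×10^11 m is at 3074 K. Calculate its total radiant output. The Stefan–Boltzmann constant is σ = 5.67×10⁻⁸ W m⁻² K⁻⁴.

P ≈ 1.08×10^30 W

A = 4πr² = 4π × (1.3×10^11)² = 2.12×10^23 m².
P = σAT⁴ = 5.67×10⁻⁸ × 2.12×10^23 × (3074)⁴ = 5.67×10⁻⁸ × 2.12×10^23 × 8.93×10^13.
P = 1.08×10^30 W.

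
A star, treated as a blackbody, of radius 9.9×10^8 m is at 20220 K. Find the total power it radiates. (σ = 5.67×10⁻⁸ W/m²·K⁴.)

A = 4πr² = 4π × (9.9×10^8)² = 1.23×10^19 m².
P = σAT⁴ = 5.67×10⁻⁸ × 1.23×10^19 × (20220)⁴ = 5.67×10⁻⁸ × 1.23×10^19 × 1.67×10^17.
P = 1.17×10^29 W.

P ≈ 1.17×10^29 W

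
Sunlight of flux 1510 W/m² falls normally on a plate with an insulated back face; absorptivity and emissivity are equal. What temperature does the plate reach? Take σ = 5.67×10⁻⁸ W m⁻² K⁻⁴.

Absorbed flux αS = emitted flux εσT⁴ (one radiating face); with α = ε, T = (S/σ)^(1/4).
T = (1510 / 5.67×10⁻⁸)^(1/4) = (2.66×10^10)^(1/4).
T = 404 K.

T ≈ 404 K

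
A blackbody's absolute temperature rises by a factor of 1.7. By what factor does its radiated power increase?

factor ≈ 8.35

P ∝ T⁴, so the power scales as (1.7)⁴ = 8.35.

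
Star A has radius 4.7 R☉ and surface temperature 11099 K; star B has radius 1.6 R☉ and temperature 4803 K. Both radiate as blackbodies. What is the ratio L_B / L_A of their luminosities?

L_B/L_A ≈ 4.06×10^-3

L = 4πR²σT⁴ ∝ R²T⁴, so L_B/L_A = (1.6/4.7)² × (4803/11099)⁴ = 0.116 × 0.0351 = 4.06×10^-3.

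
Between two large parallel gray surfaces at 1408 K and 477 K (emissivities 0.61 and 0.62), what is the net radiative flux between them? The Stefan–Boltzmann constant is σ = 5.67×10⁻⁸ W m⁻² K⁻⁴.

q ≈ 97600 W/m²

For two large parallel gray plates, q = σ(T₁⁴ − T₂⁴) / (1/ε₁ + 1/ε₂ − 1).
1/ε₁ + 1/ε₂ − 1 = 1/0.61 + 1/0.62 − 1 = 2.252.
T₁⁴ − T₂⁴ = 3.93×10^12 − 5.18×10^10 = 3.88×10^12 K⁴.
q = 5.67×10⁻⁸ × 3.88×10^12 / 2.252 = 97600 W/m².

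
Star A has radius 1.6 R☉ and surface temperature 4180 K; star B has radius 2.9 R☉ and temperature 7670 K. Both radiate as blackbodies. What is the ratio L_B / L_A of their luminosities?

L_B/L_A ≈ 37.2

L = 4πR²σT⁴ ∝ R²T⁴, so L_B/L_A = (2.9/1.6)² × (7670/4180)⁴ = 3.29 × 11.3 = 37.2.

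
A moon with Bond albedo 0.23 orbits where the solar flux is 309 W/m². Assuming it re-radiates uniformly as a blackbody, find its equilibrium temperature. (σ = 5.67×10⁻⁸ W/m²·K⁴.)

T ≈ 180 K

Power absorbed = (1−a)S·πR²; power emitted = 4πR²σT⁴. Equating and cancelling πR²:
T = ((1−a)S / 4σ)^(1/4) = (238 / (4 × 5.67×10⁻⁸))^(1/4) = (1.05×10^9)^(1/4).
T = 180 K.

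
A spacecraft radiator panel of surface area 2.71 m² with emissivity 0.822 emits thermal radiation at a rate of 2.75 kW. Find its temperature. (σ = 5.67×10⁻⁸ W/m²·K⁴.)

T ≈ 384 K

From P = εσAT⁴, T = (P / εσA)^(1/4) = (2750 / (0.822 × 5.67×10⁻⁸ × 2.71))^(1/4).
T = (2.18×10^10)^(1/4) = 384 K.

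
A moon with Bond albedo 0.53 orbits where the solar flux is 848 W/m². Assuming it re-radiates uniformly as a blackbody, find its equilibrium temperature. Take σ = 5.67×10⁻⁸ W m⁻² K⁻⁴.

T ≈ 205 K

Power absorbed = (1−a)S·πR²; power emitted = 4πR²σT⁴. Equating and cancelling πR²:
T = ((1−a)S / 4σ)^(1/4) = (399 / (4 × 5.67×10⁻⁸))^(1/4) = (1.76×10^9)^(1/4).
T = 205 K.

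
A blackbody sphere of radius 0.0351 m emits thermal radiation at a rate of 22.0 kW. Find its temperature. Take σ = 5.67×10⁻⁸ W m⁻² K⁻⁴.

T ≈ 2240 K

A = 4πr² = 4π × (0.0351)² = 0.0155 m².
From P = σAT⁴, T = (P / σA)^(1/4) = (22000 / (5.67×10⁻⁸ × 0.0155))^(1/4).
T = (2.51×10^13)^(1/4) = 2240 K.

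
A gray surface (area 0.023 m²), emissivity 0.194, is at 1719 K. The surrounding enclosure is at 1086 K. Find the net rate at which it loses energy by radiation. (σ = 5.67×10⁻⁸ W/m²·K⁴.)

Q ≈ 1860 W

Q = εσA(T⁴ − T_s⁴). T⁴ − T_s⁴ = (1719)⁴ − (1086)⁴ = 8.73×10^12 − 1.39×10^12 = 7.34×10^12 K⁴.
Q = 0.194 × 5.67×10⁻⁸ × 0.0230 × 7.34×10^12 = 1860 W.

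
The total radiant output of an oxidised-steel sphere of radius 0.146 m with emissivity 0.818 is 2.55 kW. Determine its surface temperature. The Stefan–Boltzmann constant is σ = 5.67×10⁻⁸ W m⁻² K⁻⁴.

A = 4πr² = 4π × (0.146)² = 0.268 m².
From P = εσAT⁴, T = (P / εσA)^(1/4) = (2550 / (0.818 × 5.67×10⁻⁸ × 0.268))^(1/4).
T = (2.05×10^11)^(1/4) = 673 K.

T ≈ 673 K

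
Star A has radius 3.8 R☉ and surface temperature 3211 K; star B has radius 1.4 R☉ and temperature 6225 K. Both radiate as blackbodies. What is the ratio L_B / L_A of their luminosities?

L = 4πR²σT⁴ ∝ R²T⁴, so L_B/L_A = (1.4/3.8)² × (6225/3211)⁴ = 0.136 × 14.1 = 1.92.

L_B/L_A ≈ 1.92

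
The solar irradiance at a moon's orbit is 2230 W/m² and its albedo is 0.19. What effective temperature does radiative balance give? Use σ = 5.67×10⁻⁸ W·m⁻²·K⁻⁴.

Power absorbed = (1−a)S·πR²; power emitted = 4πR²σT⁴. Equating and cancelling πR²:
T = ((1−a)S / 4σ)^(1/4) = (1810 / (4 × 5.67×10⁻⁸))^(1/4) = (7.96×10^9)^(1/4).
T = 299 K.

T ≈ 299 K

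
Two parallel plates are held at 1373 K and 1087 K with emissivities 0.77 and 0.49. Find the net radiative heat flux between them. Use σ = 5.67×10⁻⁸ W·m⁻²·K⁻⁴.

For two large parallel gray plates, q = σ(T₁⁴ − T₂⁴) / (1/ε₁ + 1/ε₂ − 1).
1/ε₁ + 1/ε₂ − 1 = 1/0.77 + 1/0.49 − 1 = 2.340.
T₁⁴ − T₂⁴ = 3.55×10^12 − 1.40×10^12 = 2.16×10^12 K⁴.
q = 5.67×10⁻⁸ × 2.16×10^12 / 2.340 = 52300 W/m².

q ≈ 52300 W/m²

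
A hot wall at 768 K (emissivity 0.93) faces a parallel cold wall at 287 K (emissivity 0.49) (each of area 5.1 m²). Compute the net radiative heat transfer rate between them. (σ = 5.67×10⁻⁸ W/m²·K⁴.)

Q ≈ 46600 W

For two large parallel gray plates, q = σ(T₁⁴ − T₂⁴) / (1/ε₁ + 1/ε₂ − 1).
1/ε₁ + 1/ε₂ − 1 = 1/0.93 + 1/0.49 − 1 = 2.116.
T₁⁴ − T₂⁴ = 3.48×10^11 − 6.78×10^9 = 3.41×10^11 K⁴.
q = 5.67×10⁻⁸ × 3.41×10^11 / 2.116 = 9140 W/m².
Q = q·A = 9140 × 5.1 = 46600 W.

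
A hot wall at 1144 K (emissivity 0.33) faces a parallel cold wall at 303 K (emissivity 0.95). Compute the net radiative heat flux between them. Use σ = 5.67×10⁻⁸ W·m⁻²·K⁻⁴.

For two large parallel gray plates, q = σ(T₁⁴ − T₂⁴) / (1/ε₁ + 1/ε₂ − 1).
1/ε₁ + 1/ε₂ − 1 = 1/0.33 + 1/0.95 − 1 = 3.083.
T₁⁴ − T₂⁴ = 1.71×10^12 − 8.43×10^9 = 1.70×10^12 K⁴.
q = 5.67×10⁻⁸ × 1.70×10^12 / 3.083 = 31300 W/m².

q ≈ 31300 W/m²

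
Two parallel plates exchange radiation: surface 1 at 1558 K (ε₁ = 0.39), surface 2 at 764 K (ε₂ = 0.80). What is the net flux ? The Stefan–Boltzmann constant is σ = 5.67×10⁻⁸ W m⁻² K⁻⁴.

q ≈ 1.12×10^5 W/m²

For two large parallel gray plates, q = σ(T₁⁴ − T₂⁴) / (1/ε₁ + 1/ε₂ − 1).
1/ε₁ + 1/ε₂ − 1 = 1/0.39 + 1/0.80 − 1 = 2.814.
T₁⁴ − T₂⁴ = 5.89×10^12 − 3.41×10^11 = 5.55×10^12 K⁴.
q = 5.67×10⁻⁸ × 5.55×10^12 / 2.814 = 1.12×10^5 W/m².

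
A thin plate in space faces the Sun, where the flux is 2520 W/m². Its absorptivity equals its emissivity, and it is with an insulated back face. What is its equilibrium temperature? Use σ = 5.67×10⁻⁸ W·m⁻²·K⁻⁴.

Absorbed flux αS = emitted flux εσT⁴ (one radiating face); with α = ε, T = (S/σ)^(1/4).
T = (2520 / 5.67×10⁻⁸)^(1/4) = (4.44×10^10)^(1/4).
T = 459 K.

T ≈ 459 K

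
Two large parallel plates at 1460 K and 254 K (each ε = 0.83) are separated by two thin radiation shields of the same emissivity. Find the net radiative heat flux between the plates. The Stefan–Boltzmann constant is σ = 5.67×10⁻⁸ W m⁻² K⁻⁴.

q ≈ 60900 W/m²

Each of the 3 gaps contributes resistance (2/ε − 1) = 2/0.83 − 1 = 1.410; total = 4.229.
q = σ(T₁⁴ − T₂⁴) / 4.229 = 5.67×10⁻⁸ × 4.54×10^12 / 4.229 = 60900 W/m².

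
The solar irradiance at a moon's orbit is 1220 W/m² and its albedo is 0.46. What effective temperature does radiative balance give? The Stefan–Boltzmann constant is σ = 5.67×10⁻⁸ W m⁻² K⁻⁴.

T ≈ 232 K

Power absorbed = (1−a)S·πR²; power emitted = 4πR²σT⁴. Equating and cancelling πR²:
T = ((1−a)S / 4σ)^(1/4) = (659 / (4 × 5.67×10⁻⁸))^(1/4) = (2.90×10^9)^(1/4).
T = 232 K.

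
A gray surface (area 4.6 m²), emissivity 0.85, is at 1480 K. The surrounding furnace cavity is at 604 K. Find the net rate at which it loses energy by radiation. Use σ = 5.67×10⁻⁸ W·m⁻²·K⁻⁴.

Q ≈ 1.03×10^6 W

Q = εσA(T⁴ − T_s⁴). T⁴ − T_s⁴ = (1480)⁴ − (604)⁴ = 4.80×10^12 − 1.33×10^11 = 4.66×10^12 K⁴.
Q = 0.85 × 5.67×10⁻⁸ × 4.60 × 4.66×10^12 = 1.03×10^6 W.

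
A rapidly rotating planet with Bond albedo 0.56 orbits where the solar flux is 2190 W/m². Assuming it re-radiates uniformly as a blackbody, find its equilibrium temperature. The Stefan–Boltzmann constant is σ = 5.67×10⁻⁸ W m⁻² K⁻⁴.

Power absorbed = (1−a)S·πR²; power emitted = 4πR²σT⁴. Equating and cancelling πR²:
T = ((1−a)S / 4σ)^(1/4) = (964 / (4 × 5.67×10⁻⁸))^(1/4) = (4.25×10^9)^(1/4).
T = 255 K.

T ≈ 255 K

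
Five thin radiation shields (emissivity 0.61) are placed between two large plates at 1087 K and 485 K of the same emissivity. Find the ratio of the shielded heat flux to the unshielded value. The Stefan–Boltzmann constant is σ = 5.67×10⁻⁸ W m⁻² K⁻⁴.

With N identical shields there are N+1 = 6 gaps in series, each with the same radiative resistance, so the flux falls to 1/(N+1) of its unshielded value.

ratio ≈ 0.167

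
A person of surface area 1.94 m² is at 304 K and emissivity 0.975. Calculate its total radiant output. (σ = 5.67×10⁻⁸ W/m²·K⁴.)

Stefan–Boltzmann: P = εσAT⁴ = 0.975 × 5.67×10⁻⁸ × 1.94 × (304)⁴ = 0.975 × 5.67×10⁻⁸ × 1.94 × 8.54×10^9.
P = 916 W.

P ≈ 916 W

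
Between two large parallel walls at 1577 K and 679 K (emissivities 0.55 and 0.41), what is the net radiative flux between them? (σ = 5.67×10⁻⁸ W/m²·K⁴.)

q ≈ 1.04×10^5 W/m²

For two large parallel gray plates, q = σ(T₁⁴ − T₂⁴) / (1/ε₁ + 1/ε₂ − 1).
1/ε₁ + 1/ε₂ − 1 = 1/0.55 + 1/0.41 − 1 = 3.257.
T₁⁴ − T₂⁴ = 6.18×10^12 − 2.13×10^11 = 5.97×10^12 K⁴.
q = 5.67×10⁻⁸ × 5.97×10^12 / 3.257 = 1.04×10^5 W/m².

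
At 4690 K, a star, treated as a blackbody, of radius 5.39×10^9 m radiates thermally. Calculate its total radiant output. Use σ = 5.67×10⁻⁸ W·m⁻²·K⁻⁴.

P ≈ 1.00×10^28 W

A = 4πr² = 4π × (5.39×10^9)² = 3.65×10^20 m².
P = σAT⁴ = 5.67×10⁻⁸ × 3.65×10^20 × (4690)⁴ = 5.67×10⁻⁸ × 3.65×10^20 × 4.84×10^14.
P = 1.00×10^28 W.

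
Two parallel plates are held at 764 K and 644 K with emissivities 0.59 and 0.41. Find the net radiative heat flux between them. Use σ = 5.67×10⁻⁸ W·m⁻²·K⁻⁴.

q ≈ 3050 W/m²

For two large parallel gray plates, q = σ(T₁⁴ − T₂⁴) / (1/ε₁ + 1/ε₂ − 1).
1/ε₁ + 1/ε₂ − 1 = 1/0.59 + 1/0.41 − 1 = 3.134.
T₁⁴ − T₂⁴ = 3.41×10^11 − 1.72×10^11 = 1.69×10^11 K⁴.
q = 5.67×10⁻⁸ × 1.69×10^11 / 3.134 = 3050 W/m².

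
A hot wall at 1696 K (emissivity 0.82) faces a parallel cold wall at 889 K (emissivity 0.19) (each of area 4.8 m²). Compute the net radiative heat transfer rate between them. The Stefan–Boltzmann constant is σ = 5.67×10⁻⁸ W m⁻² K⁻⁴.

Q ≈ 3.80×10^5 W

For two large parallel gray plates, q = σ(T₁⁴ − T₂⁴) / (1/ε₁ + 1/ε₂ − 1).
1/ε₁ + 1/ε₂ − 1 = 1/0.82 + 1/0.19 − 1 = 5.483.
T₁⁴ − T₂⁴ = 8.27×10^12 − 6.25×10^11 = 7.65×10^12 K⁴.
q = 5.67×10⁻⁸ × 7.65×10^12 / 5.483 = 79100 W/m².
Q = q·A = 79100 × 4.8 = 3.80×10^5 W.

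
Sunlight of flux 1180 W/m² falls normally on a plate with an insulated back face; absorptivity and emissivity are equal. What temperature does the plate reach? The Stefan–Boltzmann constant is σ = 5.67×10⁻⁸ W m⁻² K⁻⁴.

T ≈ 380 K

Absorbed flux αS = emitted flux εσT⁴ (one radiating face); with α = ε, T = (S/σ)^(1/4).
T = (1180 / 5.67×10⁻⁸)^(1/4) = (2.08×10^10)^(1/4).
T = 380 K.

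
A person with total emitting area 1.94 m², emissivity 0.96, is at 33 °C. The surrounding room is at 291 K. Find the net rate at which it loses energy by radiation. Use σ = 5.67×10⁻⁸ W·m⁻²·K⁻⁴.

Convert: 33 °C = 306 K.
Q = εσA(T⁴ − T_s⁴). T⁴ − T_s⁴ = (306)⁴ − (291)⁴ = 8.77×10^9 − 7.17×10^9 = 1.60×10^9 K⁴.
Q = 0.96 × 5.67×10⁻⁸ × 1.94 × 1.60×10^9 = 169 W.

Q ≈ 169 W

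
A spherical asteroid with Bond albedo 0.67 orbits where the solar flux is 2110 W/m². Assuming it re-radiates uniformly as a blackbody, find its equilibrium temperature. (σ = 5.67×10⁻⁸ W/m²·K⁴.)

Power absorbed = (1−a)S·πR²; power emitted = 4πR²σT⁴. Equating and cancelling πR²:
T = ((1−a)S / 4σ)^(1/4) = (696 / (4 × 5.67×10⁻⁸))^(1/4) = (3.07×10^9)^(1/4).
T = 235 K.

T ≈ 235 K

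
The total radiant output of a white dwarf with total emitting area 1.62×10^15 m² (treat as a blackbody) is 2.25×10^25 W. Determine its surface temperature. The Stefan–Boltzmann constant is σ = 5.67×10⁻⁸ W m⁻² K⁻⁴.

T ≈ 22200 K

From P = σAT⁴, T = (P / σA)^(1/4) = (2.25×10^25 / (5.67×10⁻⁸ × 1.62×10^15))^(1/4).
T = (2.45×10^17)^(1/4) = 22200 K.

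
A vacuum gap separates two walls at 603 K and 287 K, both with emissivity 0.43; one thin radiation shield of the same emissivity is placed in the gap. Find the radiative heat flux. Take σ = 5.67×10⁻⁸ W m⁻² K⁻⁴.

q ≈ 974 W/m²

Each of the 2 gaps contributes resistance (2/ε − 1) = 2/0.43 − 1 = 3.651; total = 7.302.
q = σ(T₁⁴ − T₂⁴) / 7.302 = 5.67×10⁻⁸ × 1.25×10^11 / 7.302 = 974 W/m².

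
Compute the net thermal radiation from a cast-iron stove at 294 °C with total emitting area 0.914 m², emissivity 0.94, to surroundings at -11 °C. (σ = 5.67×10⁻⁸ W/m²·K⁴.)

Q ≈ 4810 W

Convert: 294 °C = 567 K; -11 °C = 262 K.
Q = εσA(T⁴ − T_s⁴). T⁴ − T_s⁴ = (567)⁴ − (262)⁴ = 1.03×10^11 − 4.71×10^9 = 9.86×10^10 K⁴.
Q = 0.94 × 5.67×10⁻⁸ × 0.914 × 9.86×10^10 = 4810 W.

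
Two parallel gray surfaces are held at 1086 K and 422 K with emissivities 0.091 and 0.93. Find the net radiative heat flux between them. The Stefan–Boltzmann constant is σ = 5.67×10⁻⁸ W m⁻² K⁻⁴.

q ≈ 6970 W/m²

For two large parallel gray plates, q = σ(T₁⁴ − T₂⁴) / (1/ε₁ + 1/ε₂ − 1).
1/ε₁ + 1/ε₂ − 1 = 1/0.091 + 1/0.93 − 1 = 11.06.
T₁⁴ − T₂⁴ = 1.39×10^12 − 3.17×10^10 = 1.36×10^12 K⁴.
q = 5.67×10⁻⁸ × 1.36×10^12 / 11.06 = 6970 W/m².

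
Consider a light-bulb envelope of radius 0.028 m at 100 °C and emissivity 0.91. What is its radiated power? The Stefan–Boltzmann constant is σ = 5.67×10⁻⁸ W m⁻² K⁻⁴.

P ≈ 9.84 W

A = 4πr² = 4π × (0.028)² = 9.85×10^-3 m².
100 °C = 373 K.
Stefan–Boltzmann: P = εσAT⁴ = 0.91 × 5.67×10⁻⁸ × 9.85×10^-3 × (373)⁴ = 0.91 × 5.67×10⁻⁸ × 9.85×10^-3 × 1.94×10^10.
P = 9.84 W.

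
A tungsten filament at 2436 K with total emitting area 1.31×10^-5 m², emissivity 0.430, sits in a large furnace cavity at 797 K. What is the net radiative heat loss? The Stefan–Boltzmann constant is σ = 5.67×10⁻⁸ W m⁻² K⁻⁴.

Q ≈ 11.1 W

Q = εσA(T⁴ − T_s⁴). T⁴ − T_s⁴ = (2436)⁴ − (797)⁴ = 3.52×10^13 − 4.03×10^11 = 3.48×10^13 K⁴.
Q = 0.430 × 5.67×10⁻⁸ × 1.31×10^-5 × 3.48×10^13 = 11.1 W.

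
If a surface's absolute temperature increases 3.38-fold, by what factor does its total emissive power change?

P ∝ T⁴, so the power scales as (3.38)⁴ = 131.

factor ≈ 131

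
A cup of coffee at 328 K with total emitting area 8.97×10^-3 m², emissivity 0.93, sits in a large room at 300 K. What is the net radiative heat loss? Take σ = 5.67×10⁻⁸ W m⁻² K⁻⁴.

Q = εσA(T⁴ − T_s⁴). T⁴ − T_s⁴ = (328)⁴ − (300)⁴ = 1.16×10^10 − 8.10×10^9 = 3.47×10^9 K⁴.
Q = 0.93 × 5.67×10⁻⁸ × 8.97×10^-3 × 3.47×10^9 = 1.64 W.

Q ≈ 1.64 W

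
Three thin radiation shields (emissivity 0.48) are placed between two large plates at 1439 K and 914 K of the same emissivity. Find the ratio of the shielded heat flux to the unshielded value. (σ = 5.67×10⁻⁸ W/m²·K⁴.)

ratio ≈ 0.250

With N identical shields there are N+1 = 4 gaps in series, each with the same radiative resistance, so the flux falls to 1/(N+1) of its unshielded value.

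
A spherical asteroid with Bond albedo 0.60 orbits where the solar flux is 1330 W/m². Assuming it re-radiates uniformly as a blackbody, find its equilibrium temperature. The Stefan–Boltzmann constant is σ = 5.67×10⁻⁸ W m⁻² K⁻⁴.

T ≈ 220 K

Power absorbed = (1−a)S·πR²; power emitted = 4πR²σT⁴. Equating and cancelling πR²:
T = ((1−a)S / 4σ)^(1/4) = (532 / (4 × 5.67×10⁻⁸))^(1/4) = (2.35×10^9)^(1/4).
T = 220 K.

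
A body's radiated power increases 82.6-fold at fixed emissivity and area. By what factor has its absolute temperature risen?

P ∝ T⁴ ⇒ T ∝ P^(1/4), so T scales by (82.6)^(1/4) = 3.01.

factor ≈ 3.01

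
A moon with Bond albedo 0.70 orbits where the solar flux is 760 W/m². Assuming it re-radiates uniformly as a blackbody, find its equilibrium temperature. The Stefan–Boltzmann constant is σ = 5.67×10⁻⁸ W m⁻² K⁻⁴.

T ≈ 178 K

Power absorbed = (1−a)S·πR²; power emitted = 4πR²σT⁴. Equating and cancelling πR²:
T = ((1−a)S / 4σ)^(1/4) = (228 / (4 × 5.67×10⁻⁸))^(1/4) = (1.01×10^9)^(1/4).
T = 178 K.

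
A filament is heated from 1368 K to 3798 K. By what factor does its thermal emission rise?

ratio ≈ 59.4

P ∝ T⁴, so the ratio is (3798/1368)⁴ = (2.776)⁴ = 59.4.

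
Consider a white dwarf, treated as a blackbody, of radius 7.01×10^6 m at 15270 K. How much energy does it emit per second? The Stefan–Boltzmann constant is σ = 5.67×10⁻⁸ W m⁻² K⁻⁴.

P ≈ 1.90×10^24 W

A = 4πr² = 4π × (7.01×10^6)² = 6.18×10^14 m².
P = σAT⁴ = 5.67×10⁻⁸ × 6.18×10^14 × (15270)⁴ = 5.67×10⁻⁸ × 6.18×10^14 × 5.44×10^16.
P = 1.90×10^24 W.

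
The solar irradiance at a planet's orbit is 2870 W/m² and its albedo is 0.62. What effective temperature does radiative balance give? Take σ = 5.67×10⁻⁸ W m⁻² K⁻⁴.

T ≈ 263 K

Power absorbed = (1−a)S·πR²; power emitted = 4πR²σT⁴. Equating and cancelling πR²:
T = ((1−a)S / 4σ)^(1/4) = (1090 / (4 × 5.67×10⁻⁸))^(1/4) = (4.81×10^9)^(1/4).
T = 263 K.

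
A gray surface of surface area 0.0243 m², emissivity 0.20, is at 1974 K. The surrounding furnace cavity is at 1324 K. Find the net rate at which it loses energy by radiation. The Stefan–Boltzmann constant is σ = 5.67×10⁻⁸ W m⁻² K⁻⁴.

Q = εσA(T⁴ − T_s⁴). T⁴ − T_s⁴ = (1974)⁴ − (1324)⁴ = 1.52×10^13 − 3.07×10^12 = 1.21×10^13 K⁴.
Q = 0.20 × 5.67×10⁻⁸ × 0.0243 × 1.21×10^13 = 3340 W.

Q ≈ 3340 W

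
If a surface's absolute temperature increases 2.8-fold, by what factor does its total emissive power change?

P ∝ T⁴, so the power scales as (2.8)⁴ = 61.5.

factor ≈ 61.5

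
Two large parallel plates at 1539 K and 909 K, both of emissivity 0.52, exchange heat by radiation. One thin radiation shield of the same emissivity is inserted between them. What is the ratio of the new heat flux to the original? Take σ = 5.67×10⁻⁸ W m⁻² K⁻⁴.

With N identical shields there are N+1 = 2 gaps in series, each with the same radiative resistance, so the flux falls to 1/(N+1) of its unshielded value.

ratio ≈ 0.500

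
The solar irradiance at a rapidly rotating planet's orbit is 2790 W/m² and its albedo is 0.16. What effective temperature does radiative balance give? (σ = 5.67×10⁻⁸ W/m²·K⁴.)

Power absorbed = (1−a)S·πR²; power emitted = 4πR²σT⁴. Equating and cancelling πR²:
T = ((1−a)S / 4σ)^(1/4) = (2340 / (4 × 5.67×10⁻⁸))^(1/4) = (1.03×10^10)^(1/4).
T = 319 K.

T ≈ 319 K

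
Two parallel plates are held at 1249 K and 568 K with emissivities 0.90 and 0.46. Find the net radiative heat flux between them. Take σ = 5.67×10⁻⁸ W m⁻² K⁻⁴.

q ≈ 57800 W/m²

For two large parallel gray plates, q = σ(T₁⁴ − T₂⁴) / (1/ε₁ + 1/ε₂ − 1).
1/ε₁ + 1/ε₂ − 1 = 1/0.90 + 1/0.46 − 1 = 2.285.
T₁⁴ − T₂⁴ = 2.43×10^12 − 1.04×10^11 = 2.33×10^12 K⁴.
q = 5.67×10⁻⁸ × 2.33×10^12 / 2.285 = 57800 W/m².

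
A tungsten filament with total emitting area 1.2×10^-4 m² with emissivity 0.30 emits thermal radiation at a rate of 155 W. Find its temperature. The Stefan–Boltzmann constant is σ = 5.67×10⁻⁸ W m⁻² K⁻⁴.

T ≈ 2950 K

From P = εσAT⁴, T = (P / εσA)^(1/4) = (155 / (0.30 × 5.67×10⁻⁸ × 1.20×10^-4))^(1/4).
T = (7.59×10^13)^(1/4) = 2950 K.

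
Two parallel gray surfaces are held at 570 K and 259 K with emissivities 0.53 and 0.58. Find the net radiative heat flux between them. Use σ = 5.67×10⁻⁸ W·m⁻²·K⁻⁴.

For two large parallel gray plates, q = σ(T₁⁴ − T₂⁴) / (1/ε₁ + 1/ε₂ − 1).
1/ε₁ + 1/ε₂ − 1 = 1/0.53 + 1/0.58 − 1 = 2.611.
T₁⁴ − T₂⁴ = 1.06×10^11 − 4.50×10^9 = 1.01×10^11 K⁴.
q = 5.67×10⁻⁸ × 1.01×10^11 / 2.611 = 2190 W/m².

q ≈ 2190 W/m²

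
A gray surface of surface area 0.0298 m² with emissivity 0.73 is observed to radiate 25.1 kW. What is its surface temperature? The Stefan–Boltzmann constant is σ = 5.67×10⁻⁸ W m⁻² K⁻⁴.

T ≈ 2120 K

From P = εσAT⁴, T = (P / εσA)^(1/4) = (25100 / (0.73 × 5.67×10⁻⁸ × 0.0298))^(1/4).
T = (2.03×10^13)^(1/4) = 2120 K.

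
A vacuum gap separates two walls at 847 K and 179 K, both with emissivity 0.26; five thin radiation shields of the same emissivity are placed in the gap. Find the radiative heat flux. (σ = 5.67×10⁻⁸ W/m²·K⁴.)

q ≈ 725 W/m²

Each of the 6 gaps contributes resistance (2/ε − 1) = 2/0.26 − 1 = 6.692; total = 40.15.
q = σ(T₁⁴ − T₂⁴) / 40.15 = 5.67×10⁻⁸ × 5.14×10^11 / 40.15 = 725 W/m².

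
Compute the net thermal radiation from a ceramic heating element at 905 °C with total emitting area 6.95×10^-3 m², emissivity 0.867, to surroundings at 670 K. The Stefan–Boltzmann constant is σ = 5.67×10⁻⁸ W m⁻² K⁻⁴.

Q ≈ 589 W

Convert: 905 °C = 1178 K.
Q = εσA(T⁴ − T_s⁴). T⁴ − T_s⁴ = (1178)⁴ − (670)⁴ = 1.93×10^12 − 2.02×10^11 = 1.72×10^12 K⁴.
Q = 0.867 × 5.67×10⁻⁸ × 6.95×10^-3 × 1.72×10^12 = 589 W.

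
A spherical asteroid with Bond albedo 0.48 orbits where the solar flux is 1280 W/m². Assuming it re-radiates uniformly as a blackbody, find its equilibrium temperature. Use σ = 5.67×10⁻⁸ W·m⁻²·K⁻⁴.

Power absorbed = (1−a)S·πR²; power emitted = 4πR²σT⁴. Equating and cancelling πR²:
T = ((1−a)S / 4σ)^(1/4) = (666 / (4 × 5.67×10⁻⁸))^(1/4) = (2.93×10^9)^(1/4).
T = 233 K.

T ≈ 233 K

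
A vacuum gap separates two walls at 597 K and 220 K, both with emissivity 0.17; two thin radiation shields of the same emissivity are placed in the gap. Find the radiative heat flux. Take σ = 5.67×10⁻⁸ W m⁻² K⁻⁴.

q ≈ 219 W/m²

Each of the 3 gaps contributes resistance (2/ε − 1) = 2/0.17 − 1 = 10.76; total = 32.29.
q = σ(T₁⁴ − T₂⁴) / 32.29 = 5.67×10⁻⁸ × 1.25×10^11 / 32.29 = 219 W/m².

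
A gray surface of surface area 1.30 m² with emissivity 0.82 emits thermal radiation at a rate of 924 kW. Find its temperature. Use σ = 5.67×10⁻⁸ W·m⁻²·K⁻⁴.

T ≈ 1980 K

From P = εσAT⁴, T = (P / εσA)^(1/4) = (9.24×10^5 / (0.82 × 5.67×10⁻⁸ × 1.30))^(1/4).
T = (1.53×10^13)^(1/4) = 1980 K.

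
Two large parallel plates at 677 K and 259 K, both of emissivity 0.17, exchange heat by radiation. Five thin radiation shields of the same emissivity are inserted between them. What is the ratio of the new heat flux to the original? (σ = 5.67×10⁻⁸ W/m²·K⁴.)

ratio ≈ 0.167

With N identical shields there are N+1 = 6 gaps in series, each with the same radiative resistance, so the flux falls to 1/(N+1) of its unshielded value.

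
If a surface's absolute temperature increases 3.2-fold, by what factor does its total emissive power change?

P ∝ T⁴, so the power scales as (3.2)⁴ = 105.

factor ≈ 105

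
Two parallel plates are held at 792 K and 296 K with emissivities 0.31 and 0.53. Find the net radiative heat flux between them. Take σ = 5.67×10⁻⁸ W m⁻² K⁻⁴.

For two large parallel gray plates, q = σ(T₁⁴ − T₂⁴) / (1/ε₁ + 1/ε₂ − 1).
1/ε₁ + 1/ε₂ − 1 = 1/0.31 + 1/0.53 − 1 = 4.113.
T₁⁴ − T₂⁴ = 3.93×10^11 − 7.68×10^9 = 3.86×10^11 K⁴.
q = 5.67×10⁻⁸ × 3.86×10^11 / 4.113 = 5320 W/m².

q ≈ 5320 W/m²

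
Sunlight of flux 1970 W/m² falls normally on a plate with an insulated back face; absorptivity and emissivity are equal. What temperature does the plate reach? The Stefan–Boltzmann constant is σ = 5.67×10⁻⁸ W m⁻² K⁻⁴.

Absorbed flux αS = emitted flux εσT⁴ (one radiating face); with α = ε, T = (S/σ)^(1/4).
T = (1970 / 5.67×10⁻⁸)^(1/4) = (3.47×10^10)^(1/4).
T = 432 K.

T ≈ 432 K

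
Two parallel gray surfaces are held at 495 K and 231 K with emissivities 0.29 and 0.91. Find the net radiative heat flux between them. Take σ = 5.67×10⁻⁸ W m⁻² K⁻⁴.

For two large parallel gray plates, q = σ(T₁⁴ − T₂⁴) / (1/ε₁ + 1/ε₂ − 1).
1/ε₁ + 1/ε₂ − 1 = 1/0.29 + 1/0.91 − 1 = 3.547.
T₁⁴ − T₂⁴ = 6.00×10^10 − 2.85×10^9 = 5.72×10^10 K⁴.
q = 5.67×10⁻⁸ × 5.72×10^10 / 3.547 = 914 W/m².

q ≈ 914 W/m²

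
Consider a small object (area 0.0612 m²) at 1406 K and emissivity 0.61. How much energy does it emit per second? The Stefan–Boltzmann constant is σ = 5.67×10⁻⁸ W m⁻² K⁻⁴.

P ≈ 8270 W

P = εσAT⁴ = 0.61 × 5.67×10⁻⁸ × 0.0612 × (1406)⁴ = 0.61 × 5.67×10⁻⁸ × 0.0612 × 3.91×10^12.
P = 8270 W.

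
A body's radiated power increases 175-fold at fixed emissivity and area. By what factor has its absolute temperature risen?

factor ≈ 3.64

P ∝ T⁴ ⇒ T ∝ P^(1/4), so T scales by (175)^(1/4) = 3.64.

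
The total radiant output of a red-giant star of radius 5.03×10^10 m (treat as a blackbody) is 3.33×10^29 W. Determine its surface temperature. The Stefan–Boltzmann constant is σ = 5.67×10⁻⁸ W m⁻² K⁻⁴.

A = 4πr² = 4π × (5.03×10^10)² = 3.18×10^22 m².
From P = σAT⁴, T = (P / σA)^(1/4) = (3.33×10^29 / (5.67×10⁻⁸ × 3.18×10^22))^(1/4).
T = (1.85×10^14)^(1/4) = 3690 K.

T ≈ 3690 K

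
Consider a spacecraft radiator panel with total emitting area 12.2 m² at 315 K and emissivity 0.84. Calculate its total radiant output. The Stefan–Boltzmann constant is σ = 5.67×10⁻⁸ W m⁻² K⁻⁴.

P ≈ 5720 W

P = εσAT⁴ = 0.84 × 5.67×10⁻⁸ × 12.2 × (315)⁴ = 0.84 × 5.67×10⁻⁸ × 12.2 × 9.85×10^9.
P = 5720 W.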